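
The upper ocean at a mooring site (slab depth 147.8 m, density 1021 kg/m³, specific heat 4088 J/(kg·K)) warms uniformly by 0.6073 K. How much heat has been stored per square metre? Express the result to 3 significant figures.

Areal heat capacity C = ρ c_p D = 1021 × 4088 × 147.8 = 6.17×10^8 J/(m^2 K).
ΔQ = C ΔT = 6.17×10^8 × 0.6073 = 3.75×10^8 J/m².

3.75×10^8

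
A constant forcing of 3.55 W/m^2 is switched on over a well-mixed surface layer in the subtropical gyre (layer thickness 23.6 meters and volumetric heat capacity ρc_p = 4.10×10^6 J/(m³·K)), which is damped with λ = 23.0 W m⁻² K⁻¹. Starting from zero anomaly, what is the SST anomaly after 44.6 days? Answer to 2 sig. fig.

0.093 K

Areal heat capacity C = ρc_p × D = 4.10×10^6 × 23.6 = 9.68×10^7 J/(m^2 K).
τ = C / λ = 9.68×10^7 / 23.0 = 4.21×10^6 s.
Equilibrium anomaly ΔT_eq = F / λ = 3.55 / 23.0 = 0.154 K.
t = 44.6 days = 3.85×10^6 s, so t/τ = 0.916.
ΔT(t) = ΔT_eq (1 − e^(−t/τ)) = 0.154 × (1 − e^−0.916) = 0.0926 K.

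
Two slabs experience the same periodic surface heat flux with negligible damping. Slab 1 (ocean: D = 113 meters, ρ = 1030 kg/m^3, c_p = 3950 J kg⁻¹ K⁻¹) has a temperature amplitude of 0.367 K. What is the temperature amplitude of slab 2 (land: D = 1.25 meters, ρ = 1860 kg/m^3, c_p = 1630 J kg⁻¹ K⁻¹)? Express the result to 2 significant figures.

45 K

C_ocean = 4.60×10^8 J/(m²·K); C_land = 3.79×10^6 J/(m²·K).
A ∝ 1/C ⇒ A_land = A_ocean × C_ocean/C_land = 0.367 × 121 = 44.5 K.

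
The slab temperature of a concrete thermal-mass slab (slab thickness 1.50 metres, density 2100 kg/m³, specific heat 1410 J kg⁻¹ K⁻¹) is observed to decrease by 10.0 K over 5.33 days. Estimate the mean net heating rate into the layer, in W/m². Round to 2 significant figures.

Areal heat capacity C = ρ c_p D = 2100 × 1410 × 1.50 = 4.44×10^6 J/(m²·K).
Required heat per unit area: Q = C ΔT = 4.44×10^6 × -10.0 = -4.44×10^7 J/m².
Flux F = Q / Δt = -4.44×10^7 / 4.61×10^5 s = -96.4 W/m².

-96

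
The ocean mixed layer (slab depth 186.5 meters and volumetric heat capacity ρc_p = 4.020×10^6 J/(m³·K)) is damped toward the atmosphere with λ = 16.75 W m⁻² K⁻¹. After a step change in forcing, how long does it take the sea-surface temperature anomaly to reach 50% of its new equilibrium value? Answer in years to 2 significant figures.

0.98 years

Areal heat capacity C = ρc_p × D = 4.020×10^6 × 186.5 = 7.50×10^8 J/(m^2 K).
τ = C / λ = 7.50×10^8 / 16.75 = 4.48×10^7 s.
Fraction reached: 1 − e^(−t/τ) = 0.50 ⇒ t = −τ ln(1 − 0.50) = τ × 0.693.
t = 3.10×10^7 s = 0.983 years.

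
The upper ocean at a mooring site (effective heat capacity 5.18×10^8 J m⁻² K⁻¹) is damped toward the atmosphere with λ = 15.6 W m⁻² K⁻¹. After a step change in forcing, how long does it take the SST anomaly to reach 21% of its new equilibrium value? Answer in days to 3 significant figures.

90.6 days

Areal heat capacity C = 5.18×10^8 J m⁻² K⁻¹ (given).
τ = C / λ = 5.18×10^8 / 15.6 = 3.32×10^7 s.
Fraction reached: 1 − e^(−t/τ) = 0.21 ⇒ t = −τ ln(1 − 0.21) = τ × 0.236.
t = 7.83×10^6 s = 90.6 days.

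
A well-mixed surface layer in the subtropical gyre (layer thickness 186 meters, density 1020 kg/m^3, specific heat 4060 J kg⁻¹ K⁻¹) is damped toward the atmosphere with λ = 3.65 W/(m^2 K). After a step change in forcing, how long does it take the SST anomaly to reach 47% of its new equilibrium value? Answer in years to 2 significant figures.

Areal heat capacity C = ρ c_p D = 1020 × 4060 × 186 = 7.70×10^8 J m⁻² K⁻¹.
τ = C / λ = 7.70×10^8 / 3.65 = 2.11×10^8 s.
Fraction reached: 1 − e^(−t/τ) = 0.47 ⇒ t = −τ ln(1 − 0.47) = τ × 0.635.
t = 1.34×10^8 s = 4.25 years.

4.2 years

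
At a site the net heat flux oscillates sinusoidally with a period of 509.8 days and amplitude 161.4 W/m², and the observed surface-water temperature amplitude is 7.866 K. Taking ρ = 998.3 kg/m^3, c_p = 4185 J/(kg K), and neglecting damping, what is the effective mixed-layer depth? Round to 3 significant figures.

ω = 2π / 4.40×10^7 s = 1.43×10^-7 s⁻¹.
Required C = F₀ / (A ω) = 161.4 / (7.866 × 1.43×10^-7) = 1.44×10^8 J/(m²·K).
D = C / (ρ c_p) = 1.44×10^8 / (998.3 × 4185) = 34.4 m.

34.4 m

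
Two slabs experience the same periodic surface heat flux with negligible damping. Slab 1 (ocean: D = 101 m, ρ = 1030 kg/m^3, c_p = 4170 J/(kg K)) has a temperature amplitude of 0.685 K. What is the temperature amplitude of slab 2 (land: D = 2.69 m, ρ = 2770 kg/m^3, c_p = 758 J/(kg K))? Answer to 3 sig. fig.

C_ocean = 4.34×10^8 J/(m²·K); C_land = 5.65×10^6 J/(m²·K).
A ∝ 1/C ⇒ A_land = A_ocean × C_ocean/C_land = 0.685 × 76.8 = 52.6 K.

52.6 K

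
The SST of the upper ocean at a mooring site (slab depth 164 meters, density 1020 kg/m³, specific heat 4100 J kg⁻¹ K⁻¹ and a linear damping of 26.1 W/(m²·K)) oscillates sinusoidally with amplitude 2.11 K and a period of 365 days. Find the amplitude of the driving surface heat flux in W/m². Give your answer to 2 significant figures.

290

Areal heat capacity C = ρ c_p D = 1020 × 4100 × 164 = 6.86×10^8 J/(m²·K).
ω = 2π / 3.15×10^7 s = 1.99×10^-7 s⁻¹.
√((Cω)² + λ²) = √((137)² + 26.1²) = 139 W/(m²·K).
F₀ = A × √((Cω)²+λ²) = 2.11 × 139 = 294 W/m².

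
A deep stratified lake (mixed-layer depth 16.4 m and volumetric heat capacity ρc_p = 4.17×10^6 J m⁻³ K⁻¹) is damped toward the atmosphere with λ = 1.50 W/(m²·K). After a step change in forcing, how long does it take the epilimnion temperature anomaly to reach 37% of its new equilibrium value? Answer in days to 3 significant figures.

244 days

Areal heat capacity C = ρc_p × D = 4.17×10^6 × 16.4 = 6.84×10^7 J/(m²·K).
τ = C / λ = 6.84×10^7 / 1.50 = 4.56×10^7 s.
Fraction reached: 1 − e^(−t/τ) = 0.37 ⇒ t = −τ ln(1 − 0.37) = τ × 0.462.
t = 2.11×10^7 s = 244 days.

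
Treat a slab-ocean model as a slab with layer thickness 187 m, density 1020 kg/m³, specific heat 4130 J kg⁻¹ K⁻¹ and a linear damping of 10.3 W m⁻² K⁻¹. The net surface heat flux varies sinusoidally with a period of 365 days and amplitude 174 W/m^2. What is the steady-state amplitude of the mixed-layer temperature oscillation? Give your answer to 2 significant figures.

Areal heat capacity C = ρ c_p D = 1020 × 4130 × 187 = 7.88×10^8 J m⁻² K⁻¹.
Angular frequency ω = 2π / T = 2π / 3.15×10^7 s = 1.99×10^-7 s⁻¹.
√((Cω)² + λ²) = √((157)² + 10.3²) = 157 W/(m²·K).
Amplitude A = F₀ / √((Cω)²+λ²) = 174 / 157 = 1.11 K.

1.1 K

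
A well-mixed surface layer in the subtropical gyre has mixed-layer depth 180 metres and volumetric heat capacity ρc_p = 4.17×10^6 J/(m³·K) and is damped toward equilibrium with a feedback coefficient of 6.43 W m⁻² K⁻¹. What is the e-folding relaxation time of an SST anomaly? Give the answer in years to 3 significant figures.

Areal heat capacity C = ρc_p × D = 4.17×10^6 × 180 = 7.51×10^8 J/(m^2 K).
Relaxation time τ = C / λ = 7.51×10^8 / 6.43 = 1.17×10^8 s.
In years: 1.17×10^8 s / (3.156×10^7 s/year) = 3.70 years.

3.70 years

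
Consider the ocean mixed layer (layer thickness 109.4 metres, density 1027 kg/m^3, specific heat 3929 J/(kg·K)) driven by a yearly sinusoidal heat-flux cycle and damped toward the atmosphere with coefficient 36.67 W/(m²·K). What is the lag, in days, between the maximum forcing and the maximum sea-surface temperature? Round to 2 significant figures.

Areal heat capacity C = ρ c_p D = 1027 × 3929 × 109.4 = 4.41×10^8 J/(m^2 K).
ω = 2π / 3.15×10^7 s = 1.99×10^-7 s⁻¹.
Phase lag φ = arctan(Cω/λ) = arctan(88.0/36.67) = 1.18 rad.
Time lag = φ / ω = 1.18 / 1.99×10^-7 = 5.90×10^6 s = 68.3 days.

68 days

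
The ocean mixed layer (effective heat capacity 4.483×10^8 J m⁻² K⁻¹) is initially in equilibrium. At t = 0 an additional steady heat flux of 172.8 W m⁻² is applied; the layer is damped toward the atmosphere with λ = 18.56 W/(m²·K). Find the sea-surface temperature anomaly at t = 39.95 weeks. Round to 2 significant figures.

5.9 K

Areal heat capacity C = 4.483×10^8 J m⁻² K⁻¹ (given).
τ = C / λ = 4.48×10^8 / 18.56 = 2.42×10^7 s.
Equilibrium anomaly ΔT_eq = F / λ = 172.8 / 18.56 = 9.31 K.
t = 39.95 weeks = 2.42×10^7 s, so t/τ = 1.00.
ΔT(t) = ΔT_eq (1 − e^(−t/τ)) = 9.31 × (1 − e^−1.00) = 5.89 K.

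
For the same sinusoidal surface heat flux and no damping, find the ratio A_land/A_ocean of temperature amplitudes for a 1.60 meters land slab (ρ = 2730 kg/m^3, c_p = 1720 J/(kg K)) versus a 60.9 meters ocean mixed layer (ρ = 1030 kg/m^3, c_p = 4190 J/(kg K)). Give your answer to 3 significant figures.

35.0

C_ocean = 1030 × 4190 × 60.9 = 2.63×10^8 J/(m²·K).
C_land = 2730 × 1720 × 1.60 = 7.51×10^6 J/(m²·K).
Undamped amplitude ∝ 1/C, so A_land/A_ocean = C_ocean/C_land = 35.0.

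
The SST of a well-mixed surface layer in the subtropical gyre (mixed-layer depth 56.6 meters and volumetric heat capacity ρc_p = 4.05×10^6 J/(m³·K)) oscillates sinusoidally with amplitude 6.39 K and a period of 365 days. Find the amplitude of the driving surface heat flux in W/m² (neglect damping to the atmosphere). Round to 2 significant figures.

290

Areal heat capacity C = ρc_p × D = 4.05×10^6 × 56.6 = 2.29×10^8 J m⁻² K⁻¹.
ω = 2π / 3.15×10^7 s = 1.99×10^-7 s⁻¹.
Cω = 2.29×10^8 × 1.99×10^-7 = 45.7 W/(m²·K).
F₀ = A × Cω = 6.39 × 45.7 = 292 W/m².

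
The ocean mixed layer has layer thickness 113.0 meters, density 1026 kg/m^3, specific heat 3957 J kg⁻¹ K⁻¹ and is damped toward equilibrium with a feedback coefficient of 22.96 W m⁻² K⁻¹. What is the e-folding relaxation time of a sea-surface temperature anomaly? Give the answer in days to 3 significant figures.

Areal heat capacity C = ρ c_p D = 1026 × 3957 × 113.0 = 4.59×10^8 J/(m²·K).
Relaxation time τ = C / λ = 4.59×10^8 / 22.96 = 2.00×10^7 s.
In days: 2.00×10^7 s / (86400 s/day) = 231 days.

231 days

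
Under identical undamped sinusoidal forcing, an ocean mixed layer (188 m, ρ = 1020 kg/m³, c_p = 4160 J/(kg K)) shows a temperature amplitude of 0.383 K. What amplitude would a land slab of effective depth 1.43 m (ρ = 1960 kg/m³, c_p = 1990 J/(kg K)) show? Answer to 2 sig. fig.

C_ocean = 7.98×10^8 J/(m²·K); C_land = 5.58×10^6 J/(m²·K).
A ∝ 1/C ⇒ A_land = A_ocean × C_ocean/C_land = 0.383 × 143 = 54.8 K.

55 K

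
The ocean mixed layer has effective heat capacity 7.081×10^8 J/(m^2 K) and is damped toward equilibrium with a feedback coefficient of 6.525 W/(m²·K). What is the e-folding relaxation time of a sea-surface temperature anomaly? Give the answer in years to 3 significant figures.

Areal heat capacity C = 7.081×10^8 J/(m^2 K) (given).
Relaxation time τ = C / λ = 7.08×10^8 / 6.525 = 1.09×10^8 s.
In years: 1.09×10^8 s / (3.156×10^7 s/year) = 3.44 years.

3.44 years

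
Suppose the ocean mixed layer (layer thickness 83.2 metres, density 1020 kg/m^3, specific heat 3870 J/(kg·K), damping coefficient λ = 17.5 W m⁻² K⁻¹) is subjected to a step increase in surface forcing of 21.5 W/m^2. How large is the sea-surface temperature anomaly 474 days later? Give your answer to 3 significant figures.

Areal heat capacity C = ρ c_p D = 1020 × 3870 × 83.2 = 3.28×10^8 J/(m^2 K).
τ = C / λ = 3.28×10^8 / 17.5 = 1.88×10^7 s.
Equilibrium anomaly ΔT_eq = F / λ = 21.5 / 17.5 = 1.23 K.
t = 474 days = 4.10×10^7 s, so t/τ = 2.18.
ΔT(t) = ΔT_eq (1 − e^(−t/τ)) = 1.23 × (1 − e^−2.18) = 1.09 K.

1.09 K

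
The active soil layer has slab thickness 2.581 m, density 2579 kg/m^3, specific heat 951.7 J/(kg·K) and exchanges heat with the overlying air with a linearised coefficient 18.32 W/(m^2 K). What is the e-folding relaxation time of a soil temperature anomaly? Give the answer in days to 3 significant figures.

Areal heat capacity C = ρ c_p D = 2579 × 951.7 × 2.581 = 6.33×10^6 J/(m^2 K).
Relaxation time τ = C / λ = 6.33×10^6 / 18.32 = 3.46×10^5 s.
In days: 3.46×10^5 s / (86400 s/day) = 4.00 days.

4.00 days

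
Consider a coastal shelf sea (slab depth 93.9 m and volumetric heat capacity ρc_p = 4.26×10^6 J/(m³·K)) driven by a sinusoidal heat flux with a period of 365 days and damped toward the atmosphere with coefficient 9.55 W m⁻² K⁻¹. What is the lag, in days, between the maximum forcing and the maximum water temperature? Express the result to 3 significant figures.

84.3 days

Areal heat capacity C = ρc_p × D = 4.26×10^6 × 93.9 = 4.00×10^8 J m⁻² K⁻¹.
ω = 2π / 3.15×10^7 s = 1.99×10^-7 s⁻¹.
Phase lag φ = arctan(Cω/λ) = arctan(79.7/9.55) = 1.45 rad.
Time lag = φ / ω = 1.45 / 1.99×10^-7 = 7.29×10^6 s = 84.3 days.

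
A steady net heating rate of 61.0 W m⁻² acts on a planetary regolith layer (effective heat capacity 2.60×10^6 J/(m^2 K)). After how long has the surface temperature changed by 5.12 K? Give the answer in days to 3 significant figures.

Areal heat capacity C = 2.60×10^6 J/(m^2 K) (given).
Time required: Δt = C ΔT / F = 2.60×10^6 × 5.12 / 61.0 = 2.18×10^5 s.
In days: 2.18×10^5 s / (86400 s/day) = 2.53 days.

2.53 days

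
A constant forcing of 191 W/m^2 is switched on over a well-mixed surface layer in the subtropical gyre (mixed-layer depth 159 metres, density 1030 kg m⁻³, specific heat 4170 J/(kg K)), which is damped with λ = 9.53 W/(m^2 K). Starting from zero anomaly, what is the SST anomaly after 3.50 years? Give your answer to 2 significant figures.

16 K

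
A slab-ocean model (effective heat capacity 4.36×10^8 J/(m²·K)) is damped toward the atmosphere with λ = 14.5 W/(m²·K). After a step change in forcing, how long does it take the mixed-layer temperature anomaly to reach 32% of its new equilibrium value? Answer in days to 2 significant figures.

130 days

Areal heat capacity C = 4.36×10^8 J/(m²·K) (given).
τ = C / λ = 4.36×10^8 / 14.5 = 3.01×10^7 s.
Fraction reached: 1 − e^(−t/τ) = 0.32 ⇒ t = −τ ln(1 − 0.32) = τ × 0.386.
t = 1.16×10^7 s = 134 days.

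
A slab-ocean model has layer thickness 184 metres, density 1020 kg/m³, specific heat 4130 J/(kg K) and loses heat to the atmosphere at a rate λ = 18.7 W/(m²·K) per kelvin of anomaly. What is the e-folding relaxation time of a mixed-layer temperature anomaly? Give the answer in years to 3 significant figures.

1.31 years

Areal heat capacity C = ρ c_p D = 1020 × 4130 × 184 = 7.75×10^8 J/(m^2 K).
Relaxation time τ = C / λ = 7.75×10^8 / 18.7 = 4.15×10^7 s.
In years: 4.15×10^7 s / (3.156×10^7 s/year) = 1.31 years.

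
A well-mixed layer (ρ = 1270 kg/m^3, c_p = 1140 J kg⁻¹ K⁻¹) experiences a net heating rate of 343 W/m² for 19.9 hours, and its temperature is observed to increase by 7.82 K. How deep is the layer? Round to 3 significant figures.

Heat input Q = F Δt = 343 × 71600 s = 2.46×10^7 J/m².
Required areal heat capacity C = Q / ΔT = 3.14×10^6 J/(m²·K).
Depth D = C / (ρ c_p) = 3.14×10^6 / (1270 × 1140) = 2.17 m.

2.17 m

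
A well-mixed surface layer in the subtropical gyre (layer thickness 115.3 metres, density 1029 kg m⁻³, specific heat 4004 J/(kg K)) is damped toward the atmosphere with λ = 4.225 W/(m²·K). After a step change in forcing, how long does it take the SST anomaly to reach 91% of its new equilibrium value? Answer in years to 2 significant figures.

8.6 years

Areal heat capacity C = ρ c_p D = 1029 × 4004 × 115.3 = 4.75×10^8 J/(m²·K).
τ = C / λ = 4.75×10^8 / 4.225 = 1.12×10^8 s.
Fraction reached: 1 − e^(−t/τ) = 0.91 ⇒ t = −τ ln(1 − 0.91) = τ × 2.41.
t = 2.71×10^8 s = 8.58 years.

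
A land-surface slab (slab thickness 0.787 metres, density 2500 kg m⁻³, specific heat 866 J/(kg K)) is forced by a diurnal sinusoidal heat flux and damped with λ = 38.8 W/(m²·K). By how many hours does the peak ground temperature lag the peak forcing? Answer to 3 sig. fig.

Areal heat capacity C = ρ c_p D = 2500 × 866 × 0.787 = 1.70×10^6 J/(m²·K).
ω = 2π / 86400 s = 7.27×10^-5 s⁻¹.
Phase lag φ = arctan(Cω/λ) = arctan(124/38.8) = 1.27 rad.
Time lag = φ / ω = 1.27 / 7.27×10^-5 = 17400 s = 4.84 hours.

4.84 hours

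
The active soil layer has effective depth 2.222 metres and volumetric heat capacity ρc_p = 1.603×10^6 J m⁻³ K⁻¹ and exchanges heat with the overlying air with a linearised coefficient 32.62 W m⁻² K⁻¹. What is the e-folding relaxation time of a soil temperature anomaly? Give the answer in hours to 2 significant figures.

Areal heat capacity C = ρc_p × D = 1.603×10^6 × 2.222 = 3.56×10^6 J m⁻² K⁻¹.
Relaxation time τ = C / λ = 3.56×10^6 / 32.62 = 1.09×10^5 s.
In hours: 1.09×10^5 s / (3600 s/hour) = 30.3 hours.

30 hours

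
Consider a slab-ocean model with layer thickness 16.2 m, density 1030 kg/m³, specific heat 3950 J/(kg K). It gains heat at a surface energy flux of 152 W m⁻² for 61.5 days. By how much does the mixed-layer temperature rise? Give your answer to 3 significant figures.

12.3 K

Areal heat capacity C = ρ c_p D = 1030 × 3950 × 16.2 = 6.59×10^7 J/(m²·K).
Net heat input Q = F Δt = 152 × (61.5 days × 86400 s/day) = 8.08×10^8 J/m².
ΔT = Q / C = 8.08×10^8 / 6.59×10^7 = 12.3 K.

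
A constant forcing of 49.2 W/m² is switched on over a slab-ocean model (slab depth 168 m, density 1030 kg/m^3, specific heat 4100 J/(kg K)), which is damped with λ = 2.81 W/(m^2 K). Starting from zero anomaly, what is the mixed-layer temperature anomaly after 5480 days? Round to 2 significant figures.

15 K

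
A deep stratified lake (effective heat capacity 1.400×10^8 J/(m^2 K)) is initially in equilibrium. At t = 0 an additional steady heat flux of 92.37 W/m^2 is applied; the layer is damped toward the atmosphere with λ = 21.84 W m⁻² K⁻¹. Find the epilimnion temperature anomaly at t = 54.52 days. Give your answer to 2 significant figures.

Areal heat capacity C = 1.400×10^8 J/(m^2 K) (given).
τ = C / λ = 1.40×10^8 / 21.84 = 6.41×10^6 s.
Equilibrium anomaly ΔT_eq = F / λ = 92.37 / 21.84 = 4.23 K.
t = 54.52 days = 4.71×10^6 s, so t/τ = 0.735.
ΔT(t) = ΔT_eq (1 − e^(−t/τ)) = 4.23 × (1 − e^−0.735) = 2.20 K.

2.2 K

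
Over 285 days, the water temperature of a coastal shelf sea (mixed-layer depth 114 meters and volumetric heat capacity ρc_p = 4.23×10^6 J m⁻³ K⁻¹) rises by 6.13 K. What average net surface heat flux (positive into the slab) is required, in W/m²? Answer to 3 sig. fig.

Areal heat capacity C = ρc_p × D = 4.23×10^6 × 114 = 4.82×10^8 J m⁻² K⁻¹.
Required heat per unit area: Q = C ΔT = 4.82×10^8 × 6.13 = 2.96×10^9 J/m².
Flux F = Q / Δt = 2.96×10^9 / 2.46×10^7 s = 120 W/m².

120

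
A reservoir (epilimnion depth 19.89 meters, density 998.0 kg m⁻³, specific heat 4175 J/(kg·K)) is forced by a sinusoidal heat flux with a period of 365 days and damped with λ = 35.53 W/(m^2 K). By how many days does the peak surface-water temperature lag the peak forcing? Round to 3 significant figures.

Areal heat capacity C = ρ c_p D = 998.0 × 4175 × 19.89 = 8.29×10^7 J/(m²·K).
ω = 2π / 3.15×10^7 s = 1.99×10^-7 s⁻¹.
Phase lag φ = arctan(Cω/λ) = arctan(16.5/35.53) = 0.435 rad.
Time lag = φ / ω = 0.435 / 1.99×10^-7 = 2.18×10^6 s = 25.3 days.

25.3 days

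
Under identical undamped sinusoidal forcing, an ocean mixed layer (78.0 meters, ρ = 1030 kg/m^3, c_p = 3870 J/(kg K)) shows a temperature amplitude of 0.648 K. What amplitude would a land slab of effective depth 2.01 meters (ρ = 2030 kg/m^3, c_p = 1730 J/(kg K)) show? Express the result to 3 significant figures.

C_ocean = 3.11×10^8 J/(m²·K); C_land = 7.06×10^6 J/(m²·K).
A ∝ 1/C ⇒ A_land = A_ocean × C_ocean/C_land = 0.648 × 44.0 = 28.5 K.

28.5 K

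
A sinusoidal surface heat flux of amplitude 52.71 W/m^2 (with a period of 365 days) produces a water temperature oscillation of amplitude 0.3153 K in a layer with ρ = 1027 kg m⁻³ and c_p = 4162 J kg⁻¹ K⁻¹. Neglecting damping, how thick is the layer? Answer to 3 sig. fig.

196 m

ω = 2π / 3.15×10^7 s = 1.99×10^-7 s⁻¹.
Required C = F₀ / (A ω) = 52.71 / (0.3153 × 1.99×10^-7) = 8.39×10^8 J/(m²·K).
D = C / (ρ c_p) = 8.39×10^8 / (1027 × 4162) = 196 m.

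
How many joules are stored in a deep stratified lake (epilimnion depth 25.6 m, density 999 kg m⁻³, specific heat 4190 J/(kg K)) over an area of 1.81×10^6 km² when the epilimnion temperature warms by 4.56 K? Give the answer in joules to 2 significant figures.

Areal heat capacity C = ρ c_p D = 999 × 4190 × 25.6 = 1.07×10^8 J/(m²·K).
Heat per unit area: q = C ΔT = 1.07×10^8 × 4.56 = 4.89×10^8 J/m².
Total heat: Q = q × A = 4.89×10^8 × (1.81×10^6 × 10⁶ m²) = 8.84×10^20 J.

8.8×10^20 J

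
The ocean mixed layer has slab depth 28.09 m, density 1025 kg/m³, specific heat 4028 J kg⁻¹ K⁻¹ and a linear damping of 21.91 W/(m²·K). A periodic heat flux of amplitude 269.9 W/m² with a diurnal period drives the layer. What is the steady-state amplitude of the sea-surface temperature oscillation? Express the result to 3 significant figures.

0.0320 K

Areal heat capacity C = ρ c_p D = 1025 × 4028 × 28.09 = 1.16×10^8 J/(m^2 K).
Angular frequency ω = 2π / T = 2π / 86400 s = 7.27×10^-5 s⁻¹.
√((Cω)² + λ²) = √((8430)² + 21.91²) = 8430 W/(m²·K).
Amplitude A = F₀ / √((Cω)²+λ²) = 269.9 / 8430 = 0.0320 K.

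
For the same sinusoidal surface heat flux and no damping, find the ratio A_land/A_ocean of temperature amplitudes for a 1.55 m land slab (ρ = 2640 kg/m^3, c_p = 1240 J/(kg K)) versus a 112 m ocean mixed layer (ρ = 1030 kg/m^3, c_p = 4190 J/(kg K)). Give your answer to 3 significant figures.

C_ocean = 1030 × 4190 × 112 = 4.83×10^8 J/(m²·K).
C_land = 2640 × 1240 × 1.55 = 5.07×10^6 J/(m²·K).
Undamped amplitude ∝ 1/C, so A_land/A_ocean = C_ocean/C_land = 95.3.

95.3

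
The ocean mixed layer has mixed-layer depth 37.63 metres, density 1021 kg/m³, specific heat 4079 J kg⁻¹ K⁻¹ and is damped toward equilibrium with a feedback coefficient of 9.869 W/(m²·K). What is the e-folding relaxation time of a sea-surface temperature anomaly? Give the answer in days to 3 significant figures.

184 days

Areal heat capacity C = ρ c_p D = 1021 × 4079 × 37.63 = 1.57×10^8 J/(m^2 K).
Relaxation time τ = C / λ = 1.57×10^8 / 9.869 = 1.59×10^7 s.
In days: 1.59×10^7 s / (86400 s/day) = 184 days.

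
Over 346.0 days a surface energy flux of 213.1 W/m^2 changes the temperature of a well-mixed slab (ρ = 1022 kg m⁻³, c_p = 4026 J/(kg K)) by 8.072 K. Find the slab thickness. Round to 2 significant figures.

Heat input Q = F Δt = 213.1 × 2.99×10^7 s = 6.37×10^9 J/m².
Required areal heat capacity C = Q / ΔT = 7.89×10^8 J/(m²·K).
Depth D = C / (ρ c_p) = 7.89×10^8 / (1022 × 4026) = 192 m.

190 m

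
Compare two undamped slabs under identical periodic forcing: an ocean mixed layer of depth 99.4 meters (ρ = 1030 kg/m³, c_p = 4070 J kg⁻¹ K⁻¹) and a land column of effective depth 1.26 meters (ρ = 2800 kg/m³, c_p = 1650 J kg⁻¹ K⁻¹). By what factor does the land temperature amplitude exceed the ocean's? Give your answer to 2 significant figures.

C_ocean = 1030 × 4070 × 99.4 = 4.17×10^8 J/(m²·K).
C_land = 2800 × 1650 × 1.26 = 5.82×10^6 J/(m²·K).
Undamped amplitude ∝ 1/C, so A_land/A_ocean = C_ocean/C_land = 71.6.

72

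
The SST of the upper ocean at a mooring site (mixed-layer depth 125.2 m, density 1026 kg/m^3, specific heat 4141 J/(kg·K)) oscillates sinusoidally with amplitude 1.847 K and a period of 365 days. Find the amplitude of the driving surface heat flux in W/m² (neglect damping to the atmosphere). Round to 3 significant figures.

Areal heat capacity C = ρ c_p D = 1026 × 4141 × 125.2 = 5.32×10^8 J/(m²·K).
ω = 2π / 3.15×10^7 s = 1.99×10^-7 s⁻¹.
Cω = 5.32×10^8 × 1.99×10^-7 = 106 W/(m²·K).
F₀ = A × Cω = 1.847 × 106 = 196 W/m².

196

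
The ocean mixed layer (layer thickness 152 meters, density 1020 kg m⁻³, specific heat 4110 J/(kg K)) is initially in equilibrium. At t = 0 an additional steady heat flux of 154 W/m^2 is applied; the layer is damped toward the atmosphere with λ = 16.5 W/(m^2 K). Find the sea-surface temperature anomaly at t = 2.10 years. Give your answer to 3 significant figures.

7.66 K

Areal heat capacity C = ρ c_p D = 1020 × 4110 × 152 = 6.37×10^8 J m⁻² K⁻¹.
τ = C / λ = 6.37×10^8 / 16.5 = 3.86×10^7 s.
Equilibrium anomaly ΔT_eq = F / λ = 154 / 16.5 = 9.33 K.
t = 2.10 years = 6.63×10^7 s, so t/τ = 1.72.
ΔT(t) = ΔT_eq (1 − e^(−t/τ)) = 9.33 × (1 − e^−1.72) = 7.66 K.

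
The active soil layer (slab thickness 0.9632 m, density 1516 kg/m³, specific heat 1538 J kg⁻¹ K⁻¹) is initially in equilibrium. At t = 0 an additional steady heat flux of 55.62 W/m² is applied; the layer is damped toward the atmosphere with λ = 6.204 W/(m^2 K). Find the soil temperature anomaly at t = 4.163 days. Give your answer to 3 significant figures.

5.65 K

Areal heat capacity C = ρ c_p D = 1516 × 1538 × 0.9632 = 2.25×10^6 J/(m^2 K).
τ = C / λ = 2.25×10^6 / 6.204 = 3.62×10^5 s.
Equilibrium anomaly ΔT_eq = F / λ = 55.62 / 6.204 = 8.97 K.
t = 4.163 days = 3.60×10^5 s, so t/τ = 0.994.
ΔT(t) = ΔT_eq (1 − e^(−t/τ)) = 8.97 × (1 − e^−0.994) = 5.65 K.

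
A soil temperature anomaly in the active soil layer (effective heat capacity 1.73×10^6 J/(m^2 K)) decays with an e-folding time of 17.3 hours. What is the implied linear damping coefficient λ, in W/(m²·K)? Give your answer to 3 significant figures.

Areal heat capacity C = 1.73×10^6 J/(m^2 K) (given).
τ = 17.3 hours = 62300 s.
λ = C / τ = 1.73×10^6 / 62300 = 27.8 W/(m²·K).

27.8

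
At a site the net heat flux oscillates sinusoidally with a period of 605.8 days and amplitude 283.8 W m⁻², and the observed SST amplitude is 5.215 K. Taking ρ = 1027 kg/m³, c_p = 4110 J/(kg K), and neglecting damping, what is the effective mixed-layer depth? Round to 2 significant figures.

ω = 2π / 5.23×10^7 s = 1.20×10^-7 s⁻¹.
Required C = F₀ / (A ω) = 283.8 / (5.215 × 1.20×10^-7) = 4.53×10^8 J/(m²·K).
D = C / (ρ c_p) = 4.53×10^8 / (1027 × 4110) = 107 m.

110 m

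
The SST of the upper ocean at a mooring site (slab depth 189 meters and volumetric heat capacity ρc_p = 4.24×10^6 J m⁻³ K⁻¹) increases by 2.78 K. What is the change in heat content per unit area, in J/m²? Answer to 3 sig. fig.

2.23×10^9

Areal heat capacity C = ρc_p × D = 4.24×10^6 × 189 = 8.01×10^8 J m⁻² K⁻¹.
ΔQ = C ΔT = 8.01×10^8 × 2.78 = 2.23×10^9 J/m².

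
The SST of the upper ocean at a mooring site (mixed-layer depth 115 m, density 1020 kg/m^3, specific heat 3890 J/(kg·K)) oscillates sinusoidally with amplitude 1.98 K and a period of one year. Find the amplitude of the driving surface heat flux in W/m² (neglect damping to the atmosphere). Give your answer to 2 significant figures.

180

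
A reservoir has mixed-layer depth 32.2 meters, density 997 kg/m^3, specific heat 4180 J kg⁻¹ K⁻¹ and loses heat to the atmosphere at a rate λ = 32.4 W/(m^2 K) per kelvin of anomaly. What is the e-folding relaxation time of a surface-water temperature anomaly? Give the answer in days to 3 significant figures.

47.9 days

Areal heat capacity C = ρ c_p D = 997 × 4180 × 32.2 = 1.34×10^8 J m⁻² K⁻¹.
Relaxation time τ = C / λ = 1.34×10^8 / 32.4 = 4.14×10^6 s.
In days: 4.14×10^6 s / (86400 s/day) = 47.9 days.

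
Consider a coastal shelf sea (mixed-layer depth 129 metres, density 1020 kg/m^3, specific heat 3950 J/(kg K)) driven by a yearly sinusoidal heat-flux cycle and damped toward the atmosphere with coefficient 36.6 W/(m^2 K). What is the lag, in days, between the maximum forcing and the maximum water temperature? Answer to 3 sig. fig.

Areal heat capacity C = ρ c_p D = 1020 × 3950 × 129 = 5.20×10^8 J/(m^2 K).
ω = 2π / 3.15×10^7 s = 1.99×10^-7 s⁻¹.
Phase lag φ = arctan(Cω/λ) = arctan(104/36.6) = 1.23 rad.
Time lag = φ / ω = 1.23 / 1.99×10^-7 = 6.18×10^6 s = 71.5 days.

71.5 days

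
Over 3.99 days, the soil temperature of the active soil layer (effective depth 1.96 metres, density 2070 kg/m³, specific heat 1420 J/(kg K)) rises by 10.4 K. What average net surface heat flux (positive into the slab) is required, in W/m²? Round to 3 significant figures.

Areal heat capacity C = ρ c_p D = 2070 × 1420 × 1.96 = 5.76×10^6 J/(m²·K).
Required heat per unit area: Q = C ΔT = 5.76×10^6 × 10.4 = 5.99×10^7 J/m².
Flux F = Q / Δt = 5.99×10^7 / 3.45×10^5 s = 174 W/m².

174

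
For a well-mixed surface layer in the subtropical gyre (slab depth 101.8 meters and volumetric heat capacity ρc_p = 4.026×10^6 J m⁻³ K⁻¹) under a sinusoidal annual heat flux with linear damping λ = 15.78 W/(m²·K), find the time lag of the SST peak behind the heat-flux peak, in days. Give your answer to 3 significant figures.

80.2 days

Areal heat capacity C = ρc_p × D = 4.026×10^6 × 101.8 = 4.10×10^8 J/(m²·K).
ω = 2π / 3.15×10^7 s = 1.99×10^-7 s⁻¹.
Phase lag φ = arctan(Cω/λ) = arctan(81.7/15.78) = 1.38 rad.
Time lag = φ / ω = 1.38 / 1.99×10^-7 = 6.93×10^6 s = 80.2 days.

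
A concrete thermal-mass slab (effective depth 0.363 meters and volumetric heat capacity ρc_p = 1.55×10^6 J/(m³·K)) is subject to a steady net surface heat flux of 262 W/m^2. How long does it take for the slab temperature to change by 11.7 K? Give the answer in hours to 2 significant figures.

Areal heat capacity C = ρc_p × D = 1.55×10^6 × 0.363 = 5.63×10^5 J/(m^2 K).
Time required: Δt = C ΔT / F = 5.63×10^5 × 11.7 / 262 = 25100 s.
In hours: 25100 s / (3600 s/hour) = 6.98 hours.

7.0 hours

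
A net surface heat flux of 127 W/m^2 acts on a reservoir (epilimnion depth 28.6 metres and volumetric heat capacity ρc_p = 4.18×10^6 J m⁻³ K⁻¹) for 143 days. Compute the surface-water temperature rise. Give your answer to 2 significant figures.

Areal heat capacity C = ρc_p × D = 4.18×10^6 × 28.6 = 1.20×10^8 J m⁻² K⁻¹.
Net heat input Q = F Δt = 127 × (143 days × 86400 s/day) = 1.57×10^9 J/m².
ΔT = Q / C = 1.57×10^9 / 1.20×10^8 = 13.1 K.

13 K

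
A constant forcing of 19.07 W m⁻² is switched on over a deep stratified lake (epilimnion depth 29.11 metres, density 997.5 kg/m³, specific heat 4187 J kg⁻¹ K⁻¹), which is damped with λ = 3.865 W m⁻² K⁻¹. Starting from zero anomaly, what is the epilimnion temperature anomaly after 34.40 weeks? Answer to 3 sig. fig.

2.39 K

Areal heat capacity C = ρ c_p D = 997.5 × 4187 × 29.11 = 1.22×10^8 J m⁻² K⁻¹.
τ = C / λ = 1.22×10^8 / 3.865 = 3.15×10^7 s.
Equilibrium anomaly ΔT_eq = F / λ = 19.07 / 3.865 = 4.93 K.
t = 34.40 weeks = 2.08×10^7 s, so t/τ = 0.661.
ΔT(t) = ΔT_eq (1 − e^(−t/τ)) = 4.93 × (1 − e^−0.661) = 2.39 K.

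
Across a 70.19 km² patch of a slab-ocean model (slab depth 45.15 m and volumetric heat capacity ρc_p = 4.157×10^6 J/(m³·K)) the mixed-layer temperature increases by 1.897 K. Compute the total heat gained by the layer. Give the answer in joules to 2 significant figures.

2.5×10^16 J

Areal heat capacity C = ρc_p × D = 4.157×10^6 × 45.15 = 1.88×10^8 J/(m²·K).
Heat per unit area: q = C ΔT = 1.88×10^8 × 1.897 = 3.56×10^8 J/m².
Total heat: Q = q × A = 3.56×10^8 × (70.19 × 10⁶ m²) = 2.50×10^16 J.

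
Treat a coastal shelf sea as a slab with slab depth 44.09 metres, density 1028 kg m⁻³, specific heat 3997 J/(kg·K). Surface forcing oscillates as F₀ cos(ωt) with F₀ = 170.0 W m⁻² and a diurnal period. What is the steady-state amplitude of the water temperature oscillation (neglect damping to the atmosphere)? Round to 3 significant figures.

Areal heat capacity C = ρ c_p D = 1028 × 3997 × 44.09 = 1.81×10^8 J/(m²·K).
Angular frequency ω = 2π / T = 2π / 86400 s = 7.27×10^-5 s⁻¹.
Cω = 1.81×10^8 × 7.27×10^-5 = 13200 W/(m²·K).
Amplitude A = F₀ / (Cω) = 170.0 / 13200 = 0.0129 K.

0.0129 K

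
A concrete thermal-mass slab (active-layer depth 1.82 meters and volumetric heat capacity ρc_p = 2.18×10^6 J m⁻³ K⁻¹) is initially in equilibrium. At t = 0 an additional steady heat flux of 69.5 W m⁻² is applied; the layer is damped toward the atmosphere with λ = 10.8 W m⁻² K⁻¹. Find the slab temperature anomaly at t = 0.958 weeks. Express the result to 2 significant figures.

Areal heat capacity C = ρc_p × D = 2.18×10^6 × 1.82 = 3.97×10^6 J/(m^2 K).
τ = C / λ = 3.97×10^6 / 10.8 = 3.67×10^5 s.
Equilibrium anomaly ΔT_eq = F / λ = 69.5 / 10.8 = 6.44 K.
t = 0.958 weeks = 5.79×10^5 s, so t/τ = 1.58.
ΔT(t) = ΔT_eq (1 − e^(−t/τ)) = 6.44 × (1 − e^−1.58) = 5.11 K.

5.1 K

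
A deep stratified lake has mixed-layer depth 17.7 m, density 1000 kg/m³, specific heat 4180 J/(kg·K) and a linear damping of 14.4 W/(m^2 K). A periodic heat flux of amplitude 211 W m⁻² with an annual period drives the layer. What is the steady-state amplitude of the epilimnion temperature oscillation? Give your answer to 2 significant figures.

10 K

Areal heat capacity C = ρ c_p D = 1000 × 4180 × 17.7 = 7.40×10^7 J/(m²·K).
Angular frequency ω = 2π / T = 2π / 3.15×10^7 s = 1.99×10^-7 s⁻¹.
√((Cω)² + λ²) = √((14.7)² + 14.4²) = 20.6 W/(m²·K).
Amplitude A = F₀ / √((Cω)²+λ²) = 211 / 20.6 = 10.2 K.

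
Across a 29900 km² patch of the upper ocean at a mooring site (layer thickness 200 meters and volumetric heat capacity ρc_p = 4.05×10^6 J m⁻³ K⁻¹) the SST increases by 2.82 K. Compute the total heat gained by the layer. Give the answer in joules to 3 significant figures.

6.83×10^19 J

Areal heat capacity C = ρc_p × D = 4.05×10^6 × 200 = 8.10×10^8 J m⁻² K⁻¹.
Heat per unit area: q = C ΔT = 8.10×10^8 × 2.82 = 2.28×10^9 J/m².
Total heat: Q = q × A = 2.28×10^9 × (29900 × 10⁶ m²) = 6.83×10^19 J.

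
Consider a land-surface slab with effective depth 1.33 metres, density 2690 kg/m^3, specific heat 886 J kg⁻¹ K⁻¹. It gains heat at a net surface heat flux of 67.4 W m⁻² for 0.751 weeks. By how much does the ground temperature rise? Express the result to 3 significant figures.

9.66 K

Areal heat capacity C = ρ c_p D = 2690 × 886 × 1.33 = 3.17×10^6 J m⁻² K⁻¹.
Net heat input Q = F Δt = 67.4 × (0.751 weeks × 6.048×10^5 s/week) = 3.06×10^7 J/m².
ΔT = Q / C = 3.06×10^7 / 3.17×10^6 = 9.66 K.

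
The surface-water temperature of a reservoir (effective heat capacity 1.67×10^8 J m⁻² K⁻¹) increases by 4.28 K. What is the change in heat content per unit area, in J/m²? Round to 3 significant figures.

7.15×10^8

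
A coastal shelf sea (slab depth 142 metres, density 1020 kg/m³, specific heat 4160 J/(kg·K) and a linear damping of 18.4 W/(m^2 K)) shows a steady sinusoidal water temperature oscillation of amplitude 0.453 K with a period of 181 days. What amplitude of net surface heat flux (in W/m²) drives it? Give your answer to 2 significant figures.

110

Areal heat capacity C = ρ c_p D = 1020 × 4160 × 142 = 6.03×10^8 J/(m²·K).
ω = 2π / 1.56×10^7 s = 4.02×10^-7 s⁻¹.
√((Cω)² + λ²) = √((242)² + 18.4²) = 243 W/(m²·K).
F₀ = A × √((Cω)²+λ²) = 0.453 × 243 = 110 W/m².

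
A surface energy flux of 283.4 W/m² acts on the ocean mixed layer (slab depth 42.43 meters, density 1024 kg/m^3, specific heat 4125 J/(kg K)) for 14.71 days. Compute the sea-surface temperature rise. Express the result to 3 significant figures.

2.01 K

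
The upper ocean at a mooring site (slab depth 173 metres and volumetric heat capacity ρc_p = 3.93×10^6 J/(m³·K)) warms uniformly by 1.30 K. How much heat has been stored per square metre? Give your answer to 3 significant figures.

8.84×10^8

Areal heat capacity C = ρc_p × D = 3.93×10^6 × 173 = 6.80×10^8 J/(m^2 K).
ΔQ = C ΔT = 6.80×10^8 × 1.30 = 8.84×10^8 J/m².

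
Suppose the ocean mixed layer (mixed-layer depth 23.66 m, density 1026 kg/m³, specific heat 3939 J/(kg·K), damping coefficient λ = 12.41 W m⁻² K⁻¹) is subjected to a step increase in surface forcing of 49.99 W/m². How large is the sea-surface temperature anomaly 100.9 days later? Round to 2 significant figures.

2.7 K

Areal heat capacity C = ρ c_p D = 1026 × 3939 × 23.66 = 9.56×10^7 J/(m^2 K).
τ = C / λ = 9.56×10^7 / 12.41 = 7.71×10^6 s.
Equilibrium anomaly ΔT_eq = F / λ = 49.99 / 12.41 = 4.03 K.
t = 100.9 days = 8.72×10^6 s, so t/τ = 1.13.
ΔT(t) = ΔT_eq (1 − e^(−t/τ)) = 4.03 × (1 − e^−1.13) = 2.73 K.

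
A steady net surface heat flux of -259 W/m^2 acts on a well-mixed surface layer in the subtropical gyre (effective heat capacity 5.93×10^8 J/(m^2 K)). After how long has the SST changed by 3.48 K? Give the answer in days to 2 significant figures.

92 days

Areal heat capacity C = 5.93×10^8 J/(m^2 K) (given).
Time required: Δt = C ΔT / F = 5.93×10^8 × -3.48 / -259 = 7.97×10^6 s.
In days: 7.97×10^6 s / (86400 s/day) = 92.2 days.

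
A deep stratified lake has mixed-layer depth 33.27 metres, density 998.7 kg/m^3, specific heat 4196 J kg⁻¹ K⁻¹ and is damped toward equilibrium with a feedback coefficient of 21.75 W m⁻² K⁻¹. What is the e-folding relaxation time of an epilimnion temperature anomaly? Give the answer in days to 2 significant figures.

74 days

Areal heat capacity C = ρ c_p D = 998.7 × 4196 × 33.27 = 1.39×10^8 J/(m²·K).
Relaxation time τ = C / λ = 1.39×10^8 / 21.75 = 6.41×10^6 s.
In days: 6.41×10^6 s / (86400 s/day) = 74.2 days.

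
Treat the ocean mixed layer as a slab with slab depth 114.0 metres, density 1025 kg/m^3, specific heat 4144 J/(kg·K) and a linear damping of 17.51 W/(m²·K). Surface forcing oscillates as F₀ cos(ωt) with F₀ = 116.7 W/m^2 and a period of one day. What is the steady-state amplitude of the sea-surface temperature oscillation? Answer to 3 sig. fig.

0.00331 K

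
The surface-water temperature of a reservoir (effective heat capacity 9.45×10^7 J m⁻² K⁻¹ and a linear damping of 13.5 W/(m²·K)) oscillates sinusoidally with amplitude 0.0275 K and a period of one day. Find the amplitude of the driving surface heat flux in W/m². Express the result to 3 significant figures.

Areal heat capacity C = 9.45×10^7 J m⁻² K⁻¹ (given).
ω = 2π / 86400 s = 7.27×10^-5 s⁻¹.
√((Cω)² + λ²) = √((6870)² + 13.5²) = 6870 W/(m²·K).
F₀ = A × √((Cω)²+λ²) = 0.0275 × 6870 = 189 W/m².

189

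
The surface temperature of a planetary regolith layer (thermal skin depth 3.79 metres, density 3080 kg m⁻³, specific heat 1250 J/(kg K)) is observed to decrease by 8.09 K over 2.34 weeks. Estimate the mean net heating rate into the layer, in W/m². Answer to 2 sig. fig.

Areal heat capacity C = ρ c_p D = 3080 × 1250 × 3.79 = 1.46×10^7 J/(m^2 K).
Required heat per unit area: Q = C ΔT = 1.46×10^7 × -8.09 = -1.18×10^8 J/m².
Flux F = Q / Δt = -1.18×10^8 / 1.42×10^6 s = -83.4 W/m².

-83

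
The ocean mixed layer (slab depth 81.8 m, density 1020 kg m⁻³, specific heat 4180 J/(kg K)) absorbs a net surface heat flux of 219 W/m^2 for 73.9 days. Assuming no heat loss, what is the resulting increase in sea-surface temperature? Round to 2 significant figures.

4.0 K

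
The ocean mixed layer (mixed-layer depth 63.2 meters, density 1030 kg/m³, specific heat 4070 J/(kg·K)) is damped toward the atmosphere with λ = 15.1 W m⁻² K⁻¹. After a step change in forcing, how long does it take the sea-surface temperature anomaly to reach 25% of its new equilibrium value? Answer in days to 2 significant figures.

58 days

Areal heat capacity C = ρ c_p D = 1030 × 4070 × 63.2 = 2.65×10^8 J/(m^2 K).
τ = C / λ = 2.65×10^8 / 15.1 = 1.75×10^7 s.
Fraction reached: 1 − e^(−t/τ) = 0.25 ⇒ t = −τ ln(1 − 0.25) = τ × 0.288.
t = 5.05×10^6 s = 58.4 days.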